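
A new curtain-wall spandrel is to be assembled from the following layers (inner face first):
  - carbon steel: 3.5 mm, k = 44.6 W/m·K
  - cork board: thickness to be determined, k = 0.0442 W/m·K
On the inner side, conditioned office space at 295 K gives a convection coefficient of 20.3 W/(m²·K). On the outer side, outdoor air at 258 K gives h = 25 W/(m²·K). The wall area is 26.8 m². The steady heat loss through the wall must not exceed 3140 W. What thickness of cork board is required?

L ≈ 10 mm

Thermal resistances in series:
R_inner film = 1/(h_i·A) = 1/(20.3×26.8) = 0.001838 K/W
R_carbon steel = L/(kA) = 0.0035/(44.6×26.8) = 2.928×10^-6 K/W
R_outer film = 1/(h_o·A) = 1/(25×26.8) = 0.001493 K/W
Sum of the known resistances R_other = 0.003334 K/W
Required total resistance R_tot = ΔT/Q_allow = 37/3140 = 0.01178 K/W
R_cork board = R_tot − R_other = 0.00845 K/W
L = R·k·A = 0.00845×0.0442×26.8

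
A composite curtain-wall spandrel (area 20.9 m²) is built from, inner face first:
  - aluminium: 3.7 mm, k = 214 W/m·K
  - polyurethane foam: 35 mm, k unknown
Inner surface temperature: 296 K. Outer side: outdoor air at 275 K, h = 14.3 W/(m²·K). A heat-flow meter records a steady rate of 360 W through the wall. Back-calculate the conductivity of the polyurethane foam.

k ≈ 0.0305 W/(m·K)

Thermal resistances in series:
R_aluminium = L/(kA) = 0.0037/(214×20.9) = 8.273×10^-7 K/W
R_outer film = 1/(h_o·A) = 1/(14.3×20.9) = 0.003346 K/W
Sum of known resistances R_other = 0.003347 K/W
Total R = ΔT/Q = 21/360 = 0.05833 K/W
R_polyurethane foam = R_total − R_other = 0.05499 K/W
k = L/(R·A) = 0.035/(0.05499×20.9)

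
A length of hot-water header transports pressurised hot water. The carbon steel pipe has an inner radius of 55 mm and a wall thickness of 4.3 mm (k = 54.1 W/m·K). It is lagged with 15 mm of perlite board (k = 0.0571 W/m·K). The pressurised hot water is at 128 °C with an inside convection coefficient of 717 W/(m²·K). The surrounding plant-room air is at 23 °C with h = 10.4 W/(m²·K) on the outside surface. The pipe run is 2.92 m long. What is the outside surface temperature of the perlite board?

For a radial system each layer contributes R = ln(r_out/r_in)/(2πkL); films add R = 1/(hA).
R_inner film = 1/(h_i·2πr₁L) = 1/(717×2π×0.055×2.92) = 0.001382 K/W
R_carbon steel pipe wall = ln(59.3/55)/(2π×54.1×2.92) = 7.584×10^-5 K/W
R_perlite board = ln(74.3/59.3)/(2π×0.0571×2.92) = 0.2153 K/W
R_outer film = 1/(h_o·2πr_oL) = 1/(10.4×2π×0.0743×2.92) = 0.07054 K/W
R_total = 0.2872 K/W
Q = ΔT/R_total = 105/0.2872
Q = 366 W
T_interface = T_inner − Q·ΣR(inner→interface) = 128 − 366×0.2167

T ≈ 48.8 °C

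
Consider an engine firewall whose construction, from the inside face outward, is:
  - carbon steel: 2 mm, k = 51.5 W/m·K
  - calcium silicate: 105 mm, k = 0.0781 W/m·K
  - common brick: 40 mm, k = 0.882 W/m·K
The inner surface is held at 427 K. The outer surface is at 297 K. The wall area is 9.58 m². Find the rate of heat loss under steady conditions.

Using the resistance-network approach (series):
R_carbon steel = L/(kA) = 0.002/(51.5×9.58) = 4.054×10^-6 K/W
R_calcium silicate = L/(kA) = 0.105/(0.0781×9.58) = 0.1403 K/W
R_common brick = L/(kA) = 0.04/(0.882×9.58) = 0.004734 K/W
R_total = 0.1451 K/W
Q = ΔT / R_total = 130 / 0.1451

Q ≈ 896 W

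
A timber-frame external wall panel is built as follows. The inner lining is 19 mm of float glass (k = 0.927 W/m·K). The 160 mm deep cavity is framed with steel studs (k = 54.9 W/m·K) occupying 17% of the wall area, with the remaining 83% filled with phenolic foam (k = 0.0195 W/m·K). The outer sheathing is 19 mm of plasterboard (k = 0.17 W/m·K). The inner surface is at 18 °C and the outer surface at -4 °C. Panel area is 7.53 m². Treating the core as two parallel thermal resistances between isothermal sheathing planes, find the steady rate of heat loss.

Q ≈ 1110 W

Sheathing layers in series; stud and cavity paths in parallel between them.
R_inner = 0.019/(0.927×7.53) = 0.002722 K/W
R_stud  = 0.16/(54.9×0.17×7.53) = 0.002277 K/W
R_cav   = 0.16/(0.0195×0.83×7.53) = 1.313 K/W
1/R_core = 1/R_stud + 1/R_cav → R_core = 0.002273 K/W
R_outer = 0.019/(0.17×7.53) = 0.01484 K/W
R_total = 0.01984 K/W
Q = ΔT/R_total = 22/0.01984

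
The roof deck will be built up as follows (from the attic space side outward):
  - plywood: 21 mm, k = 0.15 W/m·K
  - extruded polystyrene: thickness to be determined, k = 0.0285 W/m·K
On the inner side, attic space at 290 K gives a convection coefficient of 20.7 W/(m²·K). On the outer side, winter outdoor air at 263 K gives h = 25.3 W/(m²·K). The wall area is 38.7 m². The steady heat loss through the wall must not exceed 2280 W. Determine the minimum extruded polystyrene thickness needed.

L ≈ 6.57 mm

Treating each layer as a thermal resistance in series:
R_inner film = 1/(h_i·A) = 1/(20.7×38.7) = 0.001248 K/W
R_plywood = L/(kA) = 0.021/(0.15×38.7) = 0.003618 K/W
R_outer film = 1/(h_o·A) = 1/(25.3×38.7) = 0.001021 K/W
Sum of the known resistances R_other = 0.005887 K/W
Required total resistance R_tot = ΔT/Q_allow = 27/2280 = 0.01184 K/W
R_extruded polystyrene = R_tot − R_other = 0.005955 K/W
L = R·k·A = 0.005955×0.0285×38.7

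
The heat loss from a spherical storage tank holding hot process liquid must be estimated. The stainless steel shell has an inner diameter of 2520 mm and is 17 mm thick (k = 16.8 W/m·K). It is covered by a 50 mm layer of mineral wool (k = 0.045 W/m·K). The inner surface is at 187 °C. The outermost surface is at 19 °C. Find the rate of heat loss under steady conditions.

For a spherical shell R = (1/r₁ − 1/r₂)/(4πk); film R = 1/(h·4πr²). In series:
R_stainless steel shell = (1/1.26 − 1/1.277)/(4π×16.8) = 5.005×10^-5 K/W
R_mineral wool = (1/1.277 − 1/1.327)/(4π×0.045) = 0.05218 K/W
R_total = 0.05223 K/W
Q = ΔT/R_total = 168/0.05223

Q ≈ 3220 W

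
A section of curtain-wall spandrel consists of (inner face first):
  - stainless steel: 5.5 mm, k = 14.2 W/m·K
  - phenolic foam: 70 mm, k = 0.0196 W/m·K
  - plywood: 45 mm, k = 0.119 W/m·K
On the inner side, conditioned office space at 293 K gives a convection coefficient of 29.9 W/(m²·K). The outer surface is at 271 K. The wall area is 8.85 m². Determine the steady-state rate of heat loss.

Using the resistance-network approach (series):
R_inner film = 1/(h_i·A) = 1/(29.9×8.85) = 0.003779 K/W
R_stainless steel = L/(kA) = 0.0055/(14.2×8.85) = 4.377×10^-5 K/W
R_phenolic foam = L/(kA) = 0.07/(0.0196×8.85) = 0.4036 K/W
R_plywood = L/(kA) = 0.045/(0.119×8.85) = 0.04273 K/W
R_total = 0.4501 K/W
Q = ΔT / R_total = 22 / 0.4501

Q ≈ 48.9 W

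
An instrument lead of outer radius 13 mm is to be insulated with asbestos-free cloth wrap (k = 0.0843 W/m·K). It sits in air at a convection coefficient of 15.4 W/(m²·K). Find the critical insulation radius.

r_cr ≈ 5.47 mm

For a cylinder r_cr = k/h = 0.0843/15.4
r_cr = 5.47 mm; since the bare radius (13 mm) is above r_cr, any added insulation will reduce heat loss.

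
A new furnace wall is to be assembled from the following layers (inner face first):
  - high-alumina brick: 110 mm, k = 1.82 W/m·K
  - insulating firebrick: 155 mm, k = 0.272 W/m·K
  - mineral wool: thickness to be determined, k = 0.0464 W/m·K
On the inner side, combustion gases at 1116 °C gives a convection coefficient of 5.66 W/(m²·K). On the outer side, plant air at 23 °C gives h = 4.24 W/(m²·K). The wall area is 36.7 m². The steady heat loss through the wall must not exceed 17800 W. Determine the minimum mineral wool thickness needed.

L ≈ 56.2 mm

Model the wall as resistances in series:
R_inner film = 1/(h_i·A) = 1/(5.66×36.7) = 0.004814 K/W
R_high-alumina brick = L/(kA) = 0.11/(1.82×36.7) = 0.001647 K/W
R_insulating firebrick = L/(kA) = 0.155/(0.272×36.7) = 0.01553 K/W
R_outer film = 1/(h_o·A) = 1/(4.24×36.7) = 0.006426 K/W
Sum of the known resistances R_other = 0.02841 K/W
Required total resistance R_tot = ΔT/Q_allow = 1093/17800 = 0.0614 K/W
R_mineral wool = R_tot − R_other = 0.03299 K/W
L = R·k·A = 0.03299×0.0464×36.7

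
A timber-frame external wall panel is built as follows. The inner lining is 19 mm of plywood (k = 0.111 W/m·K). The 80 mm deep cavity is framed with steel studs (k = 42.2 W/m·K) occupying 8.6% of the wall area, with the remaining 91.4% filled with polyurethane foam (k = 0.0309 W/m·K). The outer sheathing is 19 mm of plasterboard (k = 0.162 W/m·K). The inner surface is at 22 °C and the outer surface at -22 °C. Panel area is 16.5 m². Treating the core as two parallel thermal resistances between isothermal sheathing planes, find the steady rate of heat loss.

Q ≈ 2340 W

Sheathing layers in series; stud and cavity paths in parallel between them.
R_inner = 0.019/(0.111×16.5) = 0.01037 K/W
R_stud  = 0.08/(42.2×0.086×16.5) = 0.001336 K/W
R_cav   = 0.08/(0.0309×0.914×16.5) = 0.1717 K/W
1/R_core = 1/R_stud + 1/R_cav → R_core = 0.001326 K/W
R_outer = 0.019/(0.162×16.5) = 0.007108 K/W
R_total = 0.01881 K/W
Q = ΔT/R_total = 44/0.01881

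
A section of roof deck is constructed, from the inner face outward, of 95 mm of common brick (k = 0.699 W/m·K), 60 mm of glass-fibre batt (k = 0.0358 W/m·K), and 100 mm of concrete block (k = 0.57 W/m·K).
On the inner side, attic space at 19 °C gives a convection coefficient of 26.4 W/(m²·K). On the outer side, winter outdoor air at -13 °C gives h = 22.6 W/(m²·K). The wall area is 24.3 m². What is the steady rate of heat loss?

Q ≈ 376 W

Treating each layer as a thermal resistance in series:
R_inner film = 1/(h_i·A) = 1/(26.4×24.3) = 0.001559 K/W
R_common brick = L/(kA) = 0.095/(0.699×24.3) = 0.005593 K/W
R_glass-fibre batt = L/(kA) = 0.06/(0.0358×24.3) = 0.06897 K/W
R_concrete block = L/(kA) = 0.1/(0.57×24.3) = 0.00722 K/W
R_outer film = 1/(h_o·A) = 1/(22.6×24.3) = 0.001821 K/W
R_total = 0.08516 K/W
Q = ΔT / R_total = 32 / 0.08516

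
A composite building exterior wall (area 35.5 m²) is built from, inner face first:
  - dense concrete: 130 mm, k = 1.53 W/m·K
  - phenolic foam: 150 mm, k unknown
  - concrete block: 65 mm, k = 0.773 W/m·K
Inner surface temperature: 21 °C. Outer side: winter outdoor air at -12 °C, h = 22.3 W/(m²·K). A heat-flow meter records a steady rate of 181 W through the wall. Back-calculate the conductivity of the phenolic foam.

k ≈ 0.024 W/(m·K)

Series thermal resistances:
R_dense concrete = L/(kA) = 0.13/(1.53×35.5) = 0.002393 K/W
R_concrete block = L/(kA) = 0.065/(0.773×35.5) = 0.002369 K/W
R_outer film = 1/(h_o·A) = 1/(22.3×35.5) = 0.001263 K/W
Sum of known resistances R_other = 0.006025 K/W
Total R = ΔT/Q = 33/181 = 0.1823 K/W
R_phenolic foam = R_total − R_other = 0.1763 K/W
k = L/(R·A) = 0.15/(0.1763×35.5)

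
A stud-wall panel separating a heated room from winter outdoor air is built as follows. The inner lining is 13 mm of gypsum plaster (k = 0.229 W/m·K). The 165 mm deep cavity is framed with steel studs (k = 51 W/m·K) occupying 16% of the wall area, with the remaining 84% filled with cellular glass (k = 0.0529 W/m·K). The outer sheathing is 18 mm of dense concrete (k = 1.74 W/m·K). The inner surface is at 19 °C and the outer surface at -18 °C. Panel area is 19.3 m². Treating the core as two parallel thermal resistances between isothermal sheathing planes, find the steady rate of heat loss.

Sheathing layers in series; stud and cavity paths in parallel between them.
R_inner = 0.013/(0.229×19.3) = 0.002941 K/W
R_stud  = 0.165/(51×0.16×19.3) = 0.001048 K/W
R_cav   = 0.165/(0.0529×0.84×19.3) = 0.1924 K/W
1/R_core = 1/R_stud + 1/R_cav → R_core = 0.001042 K/W
R_outer = 0.018/(1.74×19.3) = 5.36×10^-4 K/W
R_total = 0.004519 K/W
Q = ΔT/R_total = 37/0.004519

Q ≈ 8190 W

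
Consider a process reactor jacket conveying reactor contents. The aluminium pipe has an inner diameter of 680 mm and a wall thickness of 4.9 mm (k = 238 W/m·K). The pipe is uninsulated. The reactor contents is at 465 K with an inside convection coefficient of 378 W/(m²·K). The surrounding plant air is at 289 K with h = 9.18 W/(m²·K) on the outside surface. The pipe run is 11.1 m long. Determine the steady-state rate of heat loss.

Q ≈ 37900 W

Radial resistances (cylindrical: R_cond = ln(r_o/r_i)/(2πkL), R_conv = 1/(h·2πrL)):
R_inner film = 1/(h_i·2πr₁L) = 1/(378×2π×0.34×11.1) = 1.116×10^-4 K/W
R_aluminium pipe wall = ln(344.9/340)/(2π×238×11.1) = 8.62×10^-7 K/W
R_outer film = 1/(h_o·2πr_oL) = 1/(9.18×2π×0.3449×11.1) = 0.004529 K/W
R_total = 0.004641 K/W
Q = ΔT/R_total = 176/0.004641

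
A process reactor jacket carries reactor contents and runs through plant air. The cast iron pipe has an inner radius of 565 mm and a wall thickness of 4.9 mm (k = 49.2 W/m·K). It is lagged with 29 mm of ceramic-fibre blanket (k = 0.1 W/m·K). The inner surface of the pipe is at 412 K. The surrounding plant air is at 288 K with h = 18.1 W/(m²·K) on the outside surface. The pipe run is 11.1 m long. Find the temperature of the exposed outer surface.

Per-layer cylindrical resistances, series-summed:
R_cast iron pipe wall = ln(569.9/565)/(2π×49.2×11.1) = 2.517×10^-6 K/W
R_ceramic-fibre blanket = ln(598.9/569.9)/(2π×0.1×11.1) = 0.007117 K/W
R_outer film = 1/(h_o·2πr_oL) = 1/(18.1×2π×0.5989×11.1) = 0.001323 K/W
R_total = 0.008442 K/W
Q = ΔT/R_total = 124/0.008442
Q = 14700 W
T_interface = T_inner − Q·ΣR(inner→interface) = 412 − 14700×0.007119

T ≈ 307 K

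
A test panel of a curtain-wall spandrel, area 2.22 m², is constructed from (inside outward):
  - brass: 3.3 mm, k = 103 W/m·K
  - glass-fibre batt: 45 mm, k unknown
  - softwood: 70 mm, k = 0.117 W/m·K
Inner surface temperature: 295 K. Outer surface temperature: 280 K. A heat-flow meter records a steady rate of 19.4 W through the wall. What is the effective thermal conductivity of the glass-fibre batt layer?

Model the wall as resistances in series:
R_brass = L/(kA) = 0.0033/(103×2.22) = 1.443×10^-5 K/W
R_softwood = L/(kA) = 0.07/(0.117×2.22) = 0.2695 K/W
Sum of known resistances R_other = 0.2695 K/W
Total R = ΔT/Q = 15/19.4 = 0.7732 K/W
R_glass-fibre batt = R_total − R_other = 0.5037 K/W
k = L/(R·A) = 0.045/(0.5037×2.22)

k ≈ 0.0402 W/(m·K)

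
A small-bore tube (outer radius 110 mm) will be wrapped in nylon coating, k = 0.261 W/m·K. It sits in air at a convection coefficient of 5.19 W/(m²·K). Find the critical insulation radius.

For a cylinder r_cr = k/h = 0.261/5.19
r_cr = 50.3 mm; since the bare radius (110 mm) is above r_cr, any added insulation will reduce heat loss.

r_cr ≈ 50.3 mm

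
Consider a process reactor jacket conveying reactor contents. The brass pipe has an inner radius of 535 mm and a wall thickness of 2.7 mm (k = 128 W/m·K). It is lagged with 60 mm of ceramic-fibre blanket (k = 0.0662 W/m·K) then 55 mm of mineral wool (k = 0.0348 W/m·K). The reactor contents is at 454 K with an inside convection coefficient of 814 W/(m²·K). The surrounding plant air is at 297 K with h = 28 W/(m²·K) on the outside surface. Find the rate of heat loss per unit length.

Radial resistances (cylindrical: R_cond = ln(r_o/r_i)/(2πkL), R_conv = 1/(h·2πrL)):
R_inner film = 1/(h_i·2πr₁L) = 1/(814×2π×0.535×1) = 3.655×10^-4 K/W
R_brass pipe wall = ln(537.7/535)/(2π×128×1) = 6.259×10^-6 K/W
R_ceramic-fibre blanket = ln(597.7/537.7)/(2π×0.0662×1) = 0.2543 K/W
R_mineral wool = ln(652.7/597.7)/(2π×0.0348×1) = 0.4026 K/W
R_outer film = 1/(h_o·2πr_oL) = 1/(28×2π×0.6527×1) = 0.008709 K/W
R_total = 0.666 K/W
Q = ΔT/R_total = 157/0.666

q′ ≈ 236 W/m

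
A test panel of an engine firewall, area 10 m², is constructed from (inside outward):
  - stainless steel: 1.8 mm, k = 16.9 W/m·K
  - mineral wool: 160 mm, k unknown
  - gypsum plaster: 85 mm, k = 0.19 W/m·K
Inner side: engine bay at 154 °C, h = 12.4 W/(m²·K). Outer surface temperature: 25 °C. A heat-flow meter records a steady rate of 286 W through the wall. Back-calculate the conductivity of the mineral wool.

Treating each layer as a thermal resistance in series:
R_inner film = 1/(h_i·A) = 1/(12.4×10) = 0.008065 K/W
R_stainless steel = L/(kA) = 0.0018/(16.9×10) = 1.065×10^-5 K/W
R_gypsum plaster = L/(kA) = 0.085/(0.19×10) = 0.04474 K/W
Sum of known resistances R_other = 0.05281 K/W
Total R = ΔT/Q = 129/286 = 0.451 K/W
R_mineral wool = R_total − R_other = 0.3982 K/W
k = L/(R·A) = 0.16/(0.3982×10)

k ≈ 0.0402 W/(m·K)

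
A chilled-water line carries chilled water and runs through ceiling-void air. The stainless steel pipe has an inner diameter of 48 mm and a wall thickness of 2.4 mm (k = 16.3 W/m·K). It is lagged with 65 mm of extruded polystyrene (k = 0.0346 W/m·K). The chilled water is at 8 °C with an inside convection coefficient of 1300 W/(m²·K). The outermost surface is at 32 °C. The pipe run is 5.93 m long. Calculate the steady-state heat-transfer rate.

Q ≈ 24.9 W

For a radial system each layer contributes R = ln(r_out/r_in)/(2πkL); films add R = 1/(hA).
R_inner film = 1/(h_i·2πr₁L) = 1/(1300×2π×0.024×5.93) = 8.602×10^-4 K/W
R_stainless steel pipe wall = ln(26.4/24)/(2π×16.3×5.93) = 1.569×10^-4 K/W
R_extruded polystyrene = ln(91.4/26.4)/(2π×0.0346×5.93) = 0.9633 K/W
R_total = 0.9643 K/W
Q = ΔT/R_total = 24/0.9643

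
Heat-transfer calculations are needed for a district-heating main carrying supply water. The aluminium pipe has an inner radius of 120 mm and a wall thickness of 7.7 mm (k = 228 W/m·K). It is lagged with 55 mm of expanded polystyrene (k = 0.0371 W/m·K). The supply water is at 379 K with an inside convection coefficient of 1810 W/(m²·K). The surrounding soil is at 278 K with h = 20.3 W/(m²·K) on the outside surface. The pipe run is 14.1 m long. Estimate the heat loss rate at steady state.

Q ≈ 901 W

Per-layer cylindrical resistances, series-summed:
R_inner film = 1/(h_i·2πr₁L) = 1/(1810×2π×0.12×14.1) = 5.197×10^-5 K/W
R_aluminium pipe wall = ln(127.7/120)/(2π×228×14.1) = 3.079×10^-6 K/W
R_expanded polystyrene = ln(182.7/127.7)/(2π×0.0371×14.1) = 0.109 K/W
R_outer film = 1/(h_o·2πr_oL) = 1/(20.3×2π×0.1827×14.1) = 0.003043 K/W
R_total = 0.1121 K/W
Q = ΔT/R_total = 101/0.1121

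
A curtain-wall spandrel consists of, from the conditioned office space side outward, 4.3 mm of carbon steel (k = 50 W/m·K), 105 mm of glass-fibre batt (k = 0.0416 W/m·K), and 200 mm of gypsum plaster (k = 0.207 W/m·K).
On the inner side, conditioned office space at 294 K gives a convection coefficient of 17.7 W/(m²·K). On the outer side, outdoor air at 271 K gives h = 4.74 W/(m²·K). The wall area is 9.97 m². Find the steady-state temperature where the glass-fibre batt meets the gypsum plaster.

Treating each layer as a thermal resistance in series:
R_inner film = 1/(h_i·A) = 1/(17.7×9.97) = 0.005667 K/W
R_carbon steel = L/(kA) = 0.0043/(50×9.97) = 8.626×10^-6 K/W
R_glass-fibre batt = L/(kA) = 0.105/(0.0416×9.97) = 0.2532 K/W
R_gypsum plaster = L/(kA) = 0.2/(0.207×9.97) = 0.09691 K/W
R_outer film = 1/(h_o·A) = 1/(4.74×9.97) = 0.02116 K/W
R_total = 0.3769 K/W;  Q = ΔT/R_total = 23/0.3769 = 61.02 W
T_interface = T_inner − Q·ΣR(inner→interface) = 294 − 61×0.2588

T ≈ 278 K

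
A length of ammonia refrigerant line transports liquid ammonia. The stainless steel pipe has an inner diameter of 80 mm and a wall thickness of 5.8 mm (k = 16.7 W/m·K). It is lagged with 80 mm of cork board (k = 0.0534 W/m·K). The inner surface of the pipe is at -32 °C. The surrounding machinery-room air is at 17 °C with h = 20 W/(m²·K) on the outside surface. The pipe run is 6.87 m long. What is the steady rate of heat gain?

Q ≈ 109 W

Cylindrical conduction, so R = ln(r₂/r₁)/(2πkL) per layer, in series:
R_stainless steel pipe wall = ln(45.8/40)/(2π×16.7×6.87) = 1.878×10^-4 K/W
R_cork board = ln(125.8/45.8)/(2π×0.0534×6.87) = 0.4383 K/W
R_outer film = 1/(h_o·2πr_oL) = 1/(20×2π×0.1258×6.87) = 0.009208 K/W
R_total = 0.4477 K/W
Q = ΔT/R_total = 49/0.4477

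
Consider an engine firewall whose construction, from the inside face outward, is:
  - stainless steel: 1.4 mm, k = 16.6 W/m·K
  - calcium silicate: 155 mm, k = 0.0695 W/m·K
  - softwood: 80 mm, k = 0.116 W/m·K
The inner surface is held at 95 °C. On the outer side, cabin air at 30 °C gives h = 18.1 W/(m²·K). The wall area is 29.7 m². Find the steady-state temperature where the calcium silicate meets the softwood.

T ≈ 46.3 °C

Model the wall as resistances in series:
R_stainless steel = L/(kA) = 0.0014/(16.6×29.7) = 2.84×10^-6 K/W
R_calcium silicate = L/(kA) = 0.155/(0.0695×29.7) = 0.07509 K/W
R_softwood = L/(kA) = 0.08/(0.116×29.7) = 0.02322 K/W
R_outer film = 1/(h_o·A) = 1/(18.1×29.7) = 0.00186 K/W
R_total = 0.1002 K/W;  Q = ΔT/R_total = 65/0.1002 = 648.9 W
T_interface = T_inner − Q·ΣR(inner→interface) = 95 − 649×0.07509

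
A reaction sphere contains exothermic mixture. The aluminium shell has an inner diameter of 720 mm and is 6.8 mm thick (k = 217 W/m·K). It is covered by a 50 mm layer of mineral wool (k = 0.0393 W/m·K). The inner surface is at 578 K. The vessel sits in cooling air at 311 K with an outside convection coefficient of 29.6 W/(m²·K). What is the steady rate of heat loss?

Q ≈ 394 W

Each spherical layer contributes R = (1/r_i − 1/r_o)/(4πk):
R_aluminium shell = (1/0.36 − 1/0.3668)/(4π×217) = 1.888×10^-5 K/W
R_mineral wool = (1/0.3668 − 1/0.4168)/(4π×0.0393) = 0.6622 K/W
R_outer film = 1/(h·4πr_o²) = 1/(29.6×4π×0.4168²) = 0.01548 K/W
R_total = 0.6777 K/W
Q = ΔT/R_total = 267/0.6777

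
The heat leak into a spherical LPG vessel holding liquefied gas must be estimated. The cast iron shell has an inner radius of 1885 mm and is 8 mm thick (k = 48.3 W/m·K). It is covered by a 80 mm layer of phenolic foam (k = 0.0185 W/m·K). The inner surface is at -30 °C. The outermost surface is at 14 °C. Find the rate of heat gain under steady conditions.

Q ≈ 478 W

Each spherical layer contributes R = (1/r_i − 1/r_o)/(4πk):
R_cast iron shell = (1/1.885 − 1/1.893)/(4π×48.3) = 3.694×10^-6 K/W
R_phenolic foam = (1/1.893 − 1/1.973)/(4π×0.0185) = 0.09214 K/W
R_total = 0.09214 K/W
Q = ΔT/R_total = 44/0.09214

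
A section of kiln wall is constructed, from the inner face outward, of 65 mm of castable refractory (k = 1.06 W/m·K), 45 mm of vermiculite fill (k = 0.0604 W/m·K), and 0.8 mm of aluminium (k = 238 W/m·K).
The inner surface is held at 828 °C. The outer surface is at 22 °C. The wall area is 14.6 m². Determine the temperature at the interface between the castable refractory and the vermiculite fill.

Treating each layer as a thermal resistance in series:
R_castable refractory = L/(kA) = 0.065/(1.06×14.6) = 0.0042 K/W
R_vermiculite fill = L/(kA) = 0.045/(0.0604×14.6) = 0.05103 K/W
R_aluminium = L/(kA) = 0.0008/(238×14.6) = 2.302×10^-7 K/W
R_total = 0.05523 K/W;  Q = ΔT/R_total = 806/0.05523 = 14590 W
T_interface = T_inner − Q·ΣR(inner→interface) = 828 − 14600×0.0042

T ≈ 767 °C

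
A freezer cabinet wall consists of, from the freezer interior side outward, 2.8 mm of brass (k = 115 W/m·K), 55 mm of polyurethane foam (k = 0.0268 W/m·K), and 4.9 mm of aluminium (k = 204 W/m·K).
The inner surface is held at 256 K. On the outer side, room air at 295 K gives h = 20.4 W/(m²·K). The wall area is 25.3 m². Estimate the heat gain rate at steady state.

Q ≈ 470 W

Series thermal resistances:
R_brass = L/(kA) = 0.0028/(115×25.3) = 9.624×10^-7 K/W
R_polyurethane foam = L/(kA) = 0.055/(0.0268×25.3) = 0.08112 K/W
R_aluminium = L/(kA) = 0.0049/(204×25.3) = 9.494×10^-7 K/W
R_outer film = 1/(h_o·A) = 1/(20.4×25.3) = 0.001938 K/W
R_total = 0.08306 K/W
Q = ΔT / R_total = 39 / 0.08306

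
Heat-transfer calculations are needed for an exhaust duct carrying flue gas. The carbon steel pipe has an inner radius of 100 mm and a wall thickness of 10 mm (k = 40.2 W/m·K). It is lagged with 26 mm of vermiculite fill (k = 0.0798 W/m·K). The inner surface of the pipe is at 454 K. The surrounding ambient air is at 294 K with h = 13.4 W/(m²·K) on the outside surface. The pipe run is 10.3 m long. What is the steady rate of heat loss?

Treating each annulus and film as a series resistance:
R_carbon steel pipe wall = ln(110/100)/(2π×40.2×10.3) = 3.663×10^-5 K/W
R_vermiculite fill = ln(136/110)/(2π×0.0798×10.3) = 0.04108 K/W
R_outer film = 1/(h_o·2πr_oL) = 1/(13.4×2π×0.136×10.3) = 0.008479 K/W
R_total = 0.0496 K/W
Q = ΔT/R_total = 160/0.0496

Q ≈ 3230 W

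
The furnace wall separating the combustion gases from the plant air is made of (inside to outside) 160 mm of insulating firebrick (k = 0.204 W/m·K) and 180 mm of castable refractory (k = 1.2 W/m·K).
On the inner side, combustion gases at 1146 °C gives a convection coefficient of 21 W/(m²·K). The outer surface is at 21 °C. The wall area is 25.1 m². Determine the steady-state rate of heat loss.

Q ≈ 28800 W

Treating each layer as a thermal resistance in series:
R_inner film = 1/(h_i·A) = 1/(21×25.1) = 0.001897 K/W
R_insulating firebrick = L/(kA) = 0.16/(0.204×25.1) = 0.03125 K/W
R_castable refractory = L/(kA) = 0.18/(1.2×25.1) = 0.005976 K/W
R_total = 0.03912 K/W
Q = ΔT / R_total = 1125 / 0.03912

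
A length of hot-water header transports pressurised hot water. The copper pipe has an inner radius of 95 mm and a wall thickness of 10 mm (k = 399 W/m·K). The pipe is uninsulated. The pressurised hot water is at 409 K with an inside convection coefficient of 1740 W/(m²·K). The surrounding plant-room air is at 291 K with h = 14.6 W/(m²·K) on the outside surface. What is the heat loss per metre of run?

q′ ≈ 1130 W/m

Cylindrical conduction, so R = ln(r₂/r₁)/(2πkL) per layer, in series:
R_inner film = 1/(h_i·2πr₁L) = 1/(1740×2π×0.095×1) = 9.628×10^-4 K/W
R_copper pipe wall = ln(105/95)/(2π×399×1) = 3.992×10^-5 K/W
R_outer film = 1/(h_o·2πr_oL) = 1/(14.6×2π×0.105×1) = 0.1038 K/W
R_total = 0.1048 K/W
Q = ΔT/R_total = 118/0.1048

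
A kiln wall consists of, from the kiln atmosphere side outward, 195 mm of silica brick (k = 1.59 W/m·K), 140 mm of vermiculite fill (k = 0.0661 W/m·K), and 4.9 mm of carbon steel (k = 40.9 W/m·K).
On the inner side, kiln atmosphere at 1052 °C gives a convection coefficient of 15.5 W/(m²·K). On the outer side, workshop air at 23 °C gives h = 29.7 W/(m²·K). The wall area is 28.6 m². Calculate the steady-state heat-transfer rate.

Q ≈ 12600 W

Model the wall as resistances in series:
R_inner film = 1/(h_i·A) = 1/(15.5×28.6) = 0.002256 K/W
R_silica brick = L/(kA) = 0.195/(1.59×28.6) = 0.004288 K/W
R_vermiculite fill = L/(kA) = 0.14/(0.0661×28.6) = 0.07406 K/W
R_carbon steel = L/(kA) = 0.0049/(40.9×28.6) = 4.189×10^-6 K/W
R_outer film = 1/(h_o·A) = 1/(29.7×28.6) = 0.001177 K/W
R_total = 0.08178 K/W
Q = ΔT / R_total = 1029 / 0.08178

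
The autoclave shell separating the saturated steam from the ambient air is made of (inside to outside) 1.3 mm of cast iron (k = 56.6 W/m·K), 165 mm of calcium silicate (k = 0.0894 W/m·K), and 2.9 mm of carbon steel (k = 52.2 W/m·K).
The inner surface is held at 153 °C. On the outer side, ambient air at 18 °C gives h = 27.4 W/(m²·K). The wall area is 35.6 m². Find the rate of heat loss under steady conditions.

Treating each layer as a thermal resistance in series:
R_cast iron = L/(kA) = 0.0013/(56.6×35.6) = 6.452×10^-7 K/W
R_calcium silicate = L/(kA) = 0.165/(0.0894×35.6) = 0.05184 K/W
R_carbon steel = L/(kA) = 0.0029/(52.2×35.6) = 1.561×10^-6 K/W
R_outer film = 1/(h_o·A) = 1/(27.4×35.6) = 0.001025 K/W
R_total = 0.05287 K/W
Q = ΔT / R_total = 135 / 0.05287

Q ≈ 2550 W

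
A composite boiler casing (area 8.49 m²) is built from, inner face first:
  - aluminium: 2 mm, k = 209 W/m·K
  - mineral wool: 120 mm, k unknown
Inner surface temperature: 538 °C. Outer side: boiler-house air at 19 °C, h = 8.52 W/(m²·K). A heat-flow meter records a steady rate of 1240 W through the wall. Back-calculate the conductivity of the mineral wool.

Series thermal resistances:
R_aluminium = L/(kA) = 0.002/(209×8.49) = 1.127×10^-6 K/W
R_outer film = 1/(h_o·A) = 1/(8.52×8.49) = 0.01382 K/W
Sum of known resistances R_other = 0.01383 K/W
Total R = ΔT/Q = 519/1240 = 0.4185 K/W
R_mineral wool = R_total − R_other = 0.4047 K/W
k = L/(R·A) = 0.12/(0.4047×8.49)

k ≈ 0.0349 W/(m·K)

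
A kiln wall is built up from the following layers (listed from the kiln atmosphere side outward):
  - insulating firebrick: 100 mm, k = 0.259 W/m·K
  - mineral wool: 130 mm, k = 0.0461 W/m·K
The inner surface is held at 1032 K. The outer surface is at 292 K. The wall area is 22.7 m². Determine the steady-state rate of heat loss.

Thermal resistances in series:
R_insulating firebrick = L/(kA) = 0.1/(0.259×22.7) = 0.01701 K/W
R_mineral wool = L/(kA) = 0.13/(0.0461×22.7) = 0.1242 K/W
R_total = 0.1412 K/W
Q = ΔT / R_total = 740 / 0.1412

Q ≈ 5240 W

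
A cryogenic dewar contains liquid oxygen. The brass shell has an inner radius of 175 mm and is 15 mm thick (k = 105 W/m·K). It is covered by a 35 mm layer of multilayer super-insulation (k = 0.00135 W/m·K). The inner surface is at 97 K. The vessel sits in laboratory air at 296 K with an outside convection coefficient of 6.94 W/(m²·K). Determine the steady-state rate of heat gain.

For a spherical shell R = (1/r₁ − 1/r₂)/(4πk); film R = 1/(h·4πr²). In series:
R_brass shell = (1/0.175 − 1/0.19)/(4π×105) = 3.419×10^-4 K/W
R_multilayer super-insulation = (1/0.19 − 1/0.225)/(4π×0.00135) = 48.26 K/W
R_outer film = 1/(h·4πr_o²) = 1/(6.94×4π×0.225²) = 0.2265 K/W
R_total = 48.49 K/W
Q = ΔT/R_total = 199/48.49

Q ≈ 4.1 W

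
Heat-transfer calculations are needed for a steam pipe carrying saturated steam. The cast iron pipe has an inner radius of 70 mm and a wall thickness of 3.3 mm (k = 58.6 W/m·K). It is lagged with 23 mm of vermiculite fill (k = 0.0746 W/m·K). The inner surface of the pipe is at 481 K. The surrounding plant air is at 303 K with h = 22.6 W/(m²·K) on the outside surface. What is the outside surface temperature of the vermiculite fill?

Treating each annulus and film as a series resistance:
R_cast iron pipe wall = ln(73.3/70)/(2π×58.6×1) = 1.251×10^-4 K/W
R_vermiculite fill = ln(96.3/73.3)/(2π×0.0746×1) = 0.5822 K/W
R_outer film = 1/(h_o·2πr_oL) = 1/(22.6×2π×0.0963×1) = 0.07313 K/W
R_total = 0.6555 K/W
Q = ΔT/R_total = 178/0.6555
Q = 272 W/m
T_interface = T_inner − Q·ΣR(inner→interface) = 481 − 272×0.5824

T ≈ 323 K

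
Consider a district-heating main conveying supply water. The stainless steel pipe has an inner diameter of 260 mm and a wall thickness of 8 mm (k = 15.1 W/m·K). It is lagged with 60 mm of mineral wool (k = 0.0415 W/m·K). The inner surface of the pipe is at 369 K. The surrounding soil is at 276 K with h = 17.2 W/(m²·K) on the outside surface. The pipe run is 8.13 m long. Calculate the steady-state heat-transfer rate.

Q ≈ 528 W

Radial resistances (cylindrical: R_cond = ln(r_o/r_i)/(2πkL), R_conv = 1/(h·2πrL)):
R_stainless steel pipe wall = ln(138/130)/(2π×15.1×8.13) = 7.742×10^-5 K/W
R_mineral wool = ln(198/138)/(2π×0.0415×8.13) = 0.1703 K/W
R_outer film = 1/(h_o·2πr_oL) = 1/(17.2×2π×0.198×8.13) = 0.005748 K/W
R_total = 0.1761 K/W
Q = ΔT/R_total = 93/0.1761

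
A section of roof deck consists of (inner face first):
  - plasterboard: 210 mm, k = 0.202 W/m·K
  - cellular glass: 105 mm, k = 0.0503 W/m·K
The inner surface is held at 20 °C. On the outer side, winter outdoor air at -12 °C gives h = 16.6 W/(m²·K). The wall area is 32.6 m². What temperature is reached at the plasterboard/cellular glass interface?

Model the wall as resistances in series:
R_plasterboard = L/(kA) = 0.21/(0.202×32.6) = 0.03189 K/W
R_cellular glass = L/(kA) = 0.105/(0.0503×32.6) = 0.06403 K/W
R_outer film = 1/(h_o·A) = 1/(16.6×32.6) = 0.001848 K/W
R_total = 0.09777 K/W;  Q = ΔT/R_total = 32/0.09777 = 327.3 W
T_interface = T_inner − Q·ΣR(inner→interface) = 20 − 327×0.03189

T ≈ 9.56 °C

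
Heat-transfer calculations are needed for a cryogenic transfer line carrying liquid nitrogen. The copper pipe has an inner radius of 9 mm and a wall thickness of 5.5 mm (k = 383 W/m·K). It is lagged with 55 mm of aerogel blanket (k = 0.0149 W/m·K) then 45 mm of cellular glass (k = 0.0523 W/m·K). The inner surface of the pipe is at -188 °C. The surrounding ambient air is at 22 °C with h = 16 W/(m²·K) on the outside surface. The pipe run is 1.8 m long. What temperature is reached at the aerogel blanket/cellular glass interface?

For a radial system each layer contributes R = ln(r_out/r_in)/(2πkL); films add R = 1/(hA).
R_copper pipe wall = ln(14.5/9)/(2π×383×1.8) = 1.101×10^-4 K/W
R_aerogel blanket = ln(69.5/14.5)/(2π×0.0149×1.8) = 9.3 K/W
R_cellular glass = ln(114.5/69.5)/(2π×0.0523×1.8) = 0.844 K/W
R_outer film = 1/(h_o·2πr_oL) = 1/(16×2π×0.1145×1.8) = 0.04826 K/W
R_total = 10.19 K/W
Q = ΔT/R_total = 210/10.19
Q = 20.6 W
T_interface = T_inner + Q·ΣR(inner→interface) = -188 + 20.6×9.3

T ≈ 3.62 °C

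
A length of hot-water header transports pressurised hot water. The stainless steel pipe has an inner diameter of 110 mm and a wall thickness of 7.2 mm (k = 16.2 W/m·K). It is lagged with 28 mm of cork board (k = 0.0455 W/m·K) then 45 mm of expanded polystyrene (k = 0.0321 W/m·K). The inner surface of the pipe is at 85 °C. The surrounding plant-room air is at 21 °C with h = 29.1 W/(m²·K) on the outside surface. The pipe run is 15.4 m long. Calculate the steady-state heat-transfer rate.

Cylindrical conduction, so R = ln(r₂/r₁)/(2πkL) per layer, in series:
R_stainless steel pipe wall = ln(62.2/55)/(2π×16.2×15.4) = 7.848×10^-5 K/W
R_cork board = ln(90.2/62.2)/(2π×0.0455×15.4) = 0.08442 K/W
R_expanded polystyrene = ln(135.2/90.2)/(2π×0.0321×15.4) = 0.1303 K/W
R_outer film = 1/(h_o·2πr_oL) = 1/(29.1×2π×0.1352×15.4) = 0.002627 K/W
R_total = 0.2174 K/W
Q = ΔT/R_total = 64/0.2174

Q ≈ 294 W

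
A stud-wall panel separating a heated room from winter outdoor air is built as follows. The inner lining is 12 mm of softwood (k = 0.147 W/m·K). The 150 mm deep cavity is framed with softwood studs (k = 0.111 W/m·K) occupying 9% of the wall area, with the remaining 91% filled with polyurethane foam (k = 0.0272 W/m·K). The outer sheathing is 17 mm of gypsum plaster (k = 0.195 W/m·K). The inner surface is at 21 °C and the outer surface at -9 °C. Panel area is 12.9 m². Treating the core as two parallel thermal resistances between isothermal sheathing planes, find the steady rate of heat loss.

Q ≈ 86.3 W

Sheathing layers in series; stud and cavity paths in parallel between them.
R_inner = 0.012/(0.147×12.9) = 0.006328 K/W
R_stud  = 0.15/(0.111×0.09×12.9) = 1.164 K/W
R_cav   = 0.15/(0.0272×0.91×12.9) = 0.4698 K/W
1/R_core = 1/R_stud + 1/R_cav → R_core = 0.3347 K/W
R_outer = 0.017/(0.195×12.9) = 0.006758 K/W
R_total = 0.3478 K/W
Q = ΔT/R_total = 30/0.3478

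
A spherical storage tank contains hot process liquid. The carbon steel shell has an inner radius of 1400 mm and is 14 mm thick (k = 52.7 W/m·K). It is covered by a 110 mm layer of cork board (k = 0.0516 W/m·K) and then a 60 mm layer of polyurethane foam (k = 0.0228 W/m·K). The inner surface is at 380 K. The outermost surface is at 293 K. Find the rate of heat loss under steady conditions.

Radial (spherical) resistances in series:
R_carbon steel shell = (1/1.4 − 1/1.414)/(4π×52.7) = 1.068×10^-5 K/W
R_cork board = (1/1.414 − 1/1.524)/(4π×0.0516) = 0.07872 K/W
R_polyurethane foam = (1/1.524 − 1/1.584)/(4π×0.0228) = 0.08675 K/W
R_total = 0.1655 K/W
Q = ΔT/R_total = 87/0.1655

Q ≈ 526 W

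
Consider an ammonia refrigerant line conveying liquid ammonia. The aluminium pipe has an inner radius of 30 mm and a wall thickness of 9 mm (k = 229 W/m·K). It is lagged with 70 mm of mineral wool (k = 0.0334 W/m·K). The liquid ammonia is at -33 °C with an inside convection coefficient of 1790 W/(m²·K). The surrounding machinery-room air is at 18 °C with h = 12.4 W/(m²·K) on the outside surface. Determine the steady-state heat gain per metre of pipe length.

q′ ≈ 10.2 W/m

Treating each annulus and film as a series resistance:
R_inner film = 1/(h_i·2πr₁L) = 1/(1790×2π×0.03×1) = 0.002964 K/W
R_aluminium pipe wall = ln(39/30)/(2π×229×1) = 1.823×10^-4 K/W
R_mineral wool = ln(109/39)/(2π×0.0334×1) = 4.898 K/W
R_outer film = 1/(h_o·2πr_oL) = 1/(12.4×2π×0.109×1) = 0.1178 K/W
R_total = 5.018 K/W
Q = ΔT/R_total = 51/5.018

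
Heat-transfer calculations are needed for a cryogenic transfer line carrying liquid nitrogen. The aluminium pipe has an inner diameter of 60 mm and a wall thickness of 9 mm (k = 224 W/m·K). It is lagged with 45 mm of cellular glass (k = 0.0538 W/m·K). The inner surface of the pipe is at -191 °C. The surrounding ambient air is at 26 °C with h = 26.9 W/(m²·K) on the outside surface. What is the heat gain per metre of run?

q′ ≈ 92.7 W/m

Cylindrical conduction, so R = ln(r₂/r₁)/(2πkL) per layer, in series:
R_aluminium pipe wall = ln(39/30)/(2π×224×1) = 1.864×10^-4 K/W
R_cellular glass = ln(84/39)/(2π×0.0538×1) = 2.27 K/W
R_outer film = 1/(h_o·2πr_oL) = 1/(26.9×2π×0.084×1) = 0.07044 K/W
R_total = 2.34 K/W
Q = ΔT/R_total = 217/2.34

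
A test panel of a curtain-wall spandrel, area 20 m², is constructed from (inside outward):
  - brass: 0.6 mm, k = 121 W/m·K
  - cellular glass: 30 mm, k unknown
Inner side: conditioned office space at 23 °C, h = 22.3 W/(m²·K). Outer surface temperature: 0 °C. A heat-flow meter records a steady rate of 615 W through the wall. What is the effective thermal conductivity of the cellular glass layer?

Model the wall as resistances in series:
R_inner film = 1/(h_i·A) = 1/(22.3×20) = 0.002242 K/W
R_brass = L/(kA) = 0.0006/(121×20) = 2.479×10^-7 K/W
Sum of known resistances R_other = 0.002242 K/W
Total R = ΔT/Q = 23/615 = 0.0374 K/W
R_cellular glass = R_total − R_other = 0.03516 K/W
k = L/(R·A) = 0.03/(0.03516×20)

k ≈ 0.0427 W/(m·K)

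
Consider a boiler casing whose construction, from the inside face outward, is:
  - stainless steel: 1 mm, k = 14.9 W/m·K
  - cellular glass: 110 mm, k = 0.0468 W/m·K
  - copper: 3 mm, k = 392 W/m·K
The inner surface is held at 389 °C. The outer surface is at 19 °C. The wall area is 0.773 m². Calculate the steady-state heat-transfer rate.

Using the resistance-network approach (series):
R_stainless steel = L/(kA) = 0.001/(14.9×0.773) = 8.682×10^-5 K/W
R_cellular glass = L/(kA) = 0.11/(0.0468×0.773) = 3.041 K/W
R_copper = L/(kA) = 0.003/(392×0.773) = 9.9×10^-6 K/W
R_total = 3.041 K/W
Q = ΔT / R_total = 370 / 3.041

Q ≈ 122 W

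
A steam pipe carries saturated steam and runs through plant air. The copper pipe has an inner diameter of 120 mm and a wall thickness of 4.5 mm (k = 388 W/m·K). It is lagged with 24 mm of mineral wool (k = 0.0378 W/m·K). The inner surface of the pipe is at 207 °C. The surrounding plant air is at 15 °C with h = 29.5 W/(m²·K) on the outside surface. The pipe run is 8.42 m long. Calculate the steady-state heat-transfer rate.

For a radial system each layer contributes R = ln(r_out/r_in)/(2πkL); films add R = 1/(hA).
R_copper pipe wall = ln(64.5/60)/(2π×388×8.42) = 3.523×10^-6 K/W
R_mineral wool = ln(88.5/64.5)/(2π×0.0378×8.42) = 0.1582 K/W
R_outer film = 1/(h_o·2πr_oL) = 1/(29.5×2π×0.0885×8.42) = 0.00724 K/W
R_total = 0.1654 K/W
Q = ΔT/R_total = 192/0.1654

Q ≈ 1160 W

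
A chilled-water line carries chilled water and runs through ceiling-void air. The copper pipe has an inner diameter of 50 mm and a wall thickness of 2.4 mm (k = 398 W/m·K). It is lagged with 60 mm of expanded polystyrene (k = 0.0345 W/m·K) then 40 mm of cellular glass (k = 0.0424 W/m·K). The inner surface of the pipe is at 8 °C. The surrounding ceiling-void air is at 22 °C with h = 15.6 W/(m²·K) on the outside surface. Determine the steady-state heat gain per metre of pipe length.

q′ ≈ 2.05 W/m

For a radial system each layer contributes R = ln(r_out/r_in)/(2πkL); films add R = 1/(hA).
R_copper pipe wall = ln(27.4/25)/(2π×398×1) = 3.666×10^-5 K/W
R_expanded polystyrene = ln(87.4/27.4)/(2π×0.0345×1) = 5.351 K/W
R_cellular glass = ln(127.4/87.4)/(2π×0.0424×1) = 1.415 K/W
R_outer film = 1/(h_o·2πr_oL) = 1/(15.6×2π×0.1274×1) = 0.08008 K/W
R_total = 6.846 K/W
Q = ΔT/R_total = 14/6.846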